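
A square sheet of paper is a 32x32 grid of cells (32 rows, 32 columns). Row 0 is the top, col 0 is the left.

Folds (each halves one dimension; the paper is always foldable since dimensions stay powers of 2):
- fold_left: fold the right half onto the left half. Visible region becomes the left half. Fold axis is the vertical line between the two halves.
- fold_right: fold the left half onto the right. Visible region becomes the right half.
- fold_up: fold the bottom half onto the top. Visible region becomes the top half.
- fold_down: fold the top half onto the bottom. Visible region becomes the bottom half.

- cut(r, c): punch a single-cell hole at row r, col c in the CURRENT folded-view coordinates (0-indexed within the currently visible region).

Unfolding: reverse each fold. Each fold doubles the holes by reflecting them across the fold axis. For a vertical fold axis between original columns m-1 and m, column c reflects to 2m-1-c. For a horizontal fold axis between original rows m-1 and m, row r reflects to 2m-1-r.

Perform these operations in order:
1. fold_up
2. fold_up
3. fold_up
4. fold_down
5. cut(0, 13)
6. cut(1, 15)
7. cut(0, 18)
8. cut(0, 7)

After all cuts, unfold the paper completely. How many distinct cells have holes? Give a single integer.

Op 1 fold_up: fold axis h@16; visible region now rows[0,16) x cols[0,32) = 16x32
Op 2 fold_up: fold axis h@8; visible region now rows[0,8) x cols[0,32) = 8x32
Op 3 fold_up: fold axis h@4; visible region now rows[0,4) x cols[0,32) = 4x32
Op 4 fold_down: fold axis h@2; visible region now rows[2,4) x cols[0,32) = 2x32
Op 5 cut(0, 13): punch at orig (2,13); cuts so far [(2, 13)]; region rows[2,4) x cols[0,32) = 2x32
Op 6 cut(1, 15): punch at orig (3,15); cuts so far [(2, 13), (3, 15)]; region rows[2,4) x cols[0,32) = 2x32
Op 7 cut(0, 18): punch at orig (2,18); cuts so far [(2, 13), (2, 18), (3, 15)]; region rows[2,4) x cols[0,32) = 2x32
Op 8 cut(0, 7): punch at orig (2,7); cuts so far [(2, 7), (2, 13), (2, 18), (3, 15)]; region rows[2,4) x cols[0,32) = 2x32
Unfold 1 (reflect across h@2): 8 holes -> [(0, 15), (1, 7), (1, 13), (1, 18), (2, 7), (2, 13), (2, 18), (3, 15)]
Unfold 2 (reflect across h@4): 16 holes -> [(0, 15), (1, 7), (1, 13), (1, 18), (2, 7), (2, 13), (2, 18), (3, 15), (4, 15), (5, 7), (5, 13), (5, 18), (6, 7), (6, 13), (6, 18), (7, 15)]
Unfold 3 (reflect across h@8): 32 holes -> [(0, 15), (1, 7), (1, 13), (1, 18), (2, 7), (2, 13), (2, 18), (3, 15), (4, 15), (5, 7), (5, 13), (5, 18), (6, 7), (6, 13), (6, 18), (7, 15), (8, 15), (9, 7), (9, 13), (9, 18), (10, 7), (10, 13), (10, 18), (11, 15), (12, 15), (13, 7), (13, 13), (13, 18), (14, 7), (14, 13), (14, 18), (15, 15)]
Unfold 4 (reflect across h@16): 64 holes -> [(0, 15), (1, 7), (1, 13), (1, 18), (2, 7), (2, 13), (2, 18), (3, 15), (4, 15), (5, 7), (5, 13), (5, 18), (6, 7), (6, 13), (6, 18), (7, 15), (8, 15), (9, 7), (9, 13), (9, 18), (10, 7), (10, 13), (10, 18), (11, 15), (12, 15), (13, 7), (13, 13), (13, 18), (14, 7), (14, 13), (14, 18), (15, 15), (16, 15), (17, 7), (17, 13), (17, 18), (18, 7), (18, 13), (18, 18), (19, 15), (20, 15), (21, 7), (21, 13), (21, 18), (22, 7), (22, 13), (22, 18), (23, 15), (24, 15), (25, 7), (25, 13), (25, 18), (26, 7), (26, 13), (26, 18), (27, 15), (28, 15), (29, 7), (29, 13), (29, 18), (30, 7), (30, 13), (30, 18), (31, 15)]

Answer: 64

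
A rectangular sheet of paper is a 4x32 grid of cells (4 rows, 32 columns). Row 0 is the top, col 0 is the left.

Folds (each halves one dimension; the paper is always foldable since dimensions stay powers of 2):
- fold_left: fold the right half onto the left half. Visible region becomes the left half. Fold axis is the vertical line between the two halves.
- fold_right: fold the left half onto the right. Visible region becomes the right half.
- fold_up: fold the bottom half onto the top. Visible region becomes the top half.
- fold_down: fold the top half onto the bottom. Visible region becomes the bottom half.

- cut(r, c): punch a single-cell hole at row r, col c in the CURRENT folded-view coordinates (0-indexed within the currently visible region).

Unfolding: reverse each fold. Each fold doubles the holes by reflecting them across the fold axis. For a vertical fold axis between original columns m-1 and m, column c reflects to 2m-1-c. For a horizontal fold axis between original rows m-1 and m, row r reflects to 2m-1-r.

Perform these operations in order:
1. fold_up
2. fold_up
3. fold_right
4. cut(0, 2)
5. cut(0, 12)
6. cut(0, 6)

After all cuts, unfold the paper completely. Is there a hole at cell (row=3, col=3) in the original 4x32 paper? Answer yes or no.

Op 1 fold_up: fold axis h@2; visible region now rows[0,2) x cols[0,32) = 2x32
Op 2 fold_up: fold axis h@1; visible region now rows[0,1) x cols[0,32) = 1x32
Op 3 fold_right: fold axis v@16; visible region now rows[0,1) x cols[16,32) = 1x16
Op 4 cut(0, 2): punch at orig (0,18); cuts so far [(0, 18)]; region rows[0,1) x cols[16,32) = 1x16
Op 5 cut(0, 12): punch at orig (0,28); cuts so far [(0, 18), (0, 28)]; region rows[0,1) x cols[16,32) = 1x16
Op 6 cut(0, 6): punch at orig (0,22); cuts so far [(0, 18), (0, 22), (0, 28)]; region rows[0,1) x cols[16,32) = 1x16
Unfold 1 (reflect across v@16): 6 holes -> [(0, 3), (0, 9), (0, 13), (0, 18), (0, 22), (0, 28)]
Unfold 2 (reflect across h@1): 12 holes -> [(0, 3), (0, 9), (0, 13), (0, 18), (0, 22), (0, 28), (1, 3), (1, 9), (1, 13), (1, 18), (1, 22), (1, 28)]
Unfold 3 (reflect across h@2): 24 holes -> [(0, 3), (0, 9), (0, 13), (0, 18), (0, 22), (0, 28), (1, 3), (1, 9), (1, 13), (1, 18), (1, 22), (1, 28), (2, 3), (2, 9), (2, 13), (2, 18), (2, 22), (2, 28), (3, 3), (3, 9), (3, 13), (3, 18), (3, 22), (3, 28)]
Holes: [(0, 3), (0, 9), (0, 13), (0, 18), (0, 22), (0, 28), (1, 3), (1, 9), (1, 13), (1, 18), (1, 22), (1, 28), (2, 3), (2, 9), (2, 13), (2, 18), (2, 22), (2, 28), (3, 3), (3, 9), (3, 13), (3, 18), (3, 22), (3, 28)]

Answer: yes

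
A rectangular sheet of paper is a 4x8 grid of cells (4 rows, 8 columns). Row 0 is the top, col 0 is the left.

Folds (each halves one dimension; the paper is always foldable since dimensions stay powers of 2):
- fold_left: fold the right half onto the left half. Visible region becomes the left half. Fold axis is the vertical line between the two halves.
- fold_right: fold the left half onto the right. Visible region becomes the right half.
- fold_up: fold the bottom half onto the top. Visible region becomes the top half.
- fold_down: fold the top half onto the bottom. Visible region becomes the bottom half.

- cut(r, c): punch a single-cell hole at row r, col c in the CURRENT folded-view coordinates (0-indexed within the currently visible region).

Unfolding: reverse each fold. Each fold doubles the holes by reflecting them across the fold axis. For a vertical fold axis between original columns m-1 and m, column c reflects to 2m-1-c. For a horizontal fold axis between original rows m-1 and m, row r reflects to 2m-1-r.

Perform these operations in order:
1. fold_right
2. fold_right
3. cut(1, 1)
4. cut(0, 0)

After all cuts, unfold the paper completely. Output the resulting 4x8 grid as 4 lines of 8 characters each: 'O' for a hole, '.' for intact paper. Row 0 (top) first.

Op 1 fold_right: fold axis v@4; visible region now rows[0,4) x cols[4,8) = 4x4
Op 2 fold_right: fold axis v@6; visible region now rows[0,4) x cols[6,8) = 4x2
Op 3 cut(1, 1): punch at orig (1,7); cuts so far [(1, 7)]; region rows[0,4) x cols[6,8) = 4x2
Op 4 cut(0, 0): punch at orig (0,6); cuts so far [(0, 6), (1, 7)]; region rows[0,4) x cols[6,8) = 4x2
Unfold 1 (reflect across v@6): 4 holes -> [(0, 5), (0, 6), (1, 4), (1, 7)]
Unfold 2 (reflect across v@4): 8 holes -> [(0, 1), (0, 2), (0, 5), (0, 6), (1, 0), (1, 3), (1, 4), (1, 7)]

Answer: .OO..OO.
O..OO..O
........
........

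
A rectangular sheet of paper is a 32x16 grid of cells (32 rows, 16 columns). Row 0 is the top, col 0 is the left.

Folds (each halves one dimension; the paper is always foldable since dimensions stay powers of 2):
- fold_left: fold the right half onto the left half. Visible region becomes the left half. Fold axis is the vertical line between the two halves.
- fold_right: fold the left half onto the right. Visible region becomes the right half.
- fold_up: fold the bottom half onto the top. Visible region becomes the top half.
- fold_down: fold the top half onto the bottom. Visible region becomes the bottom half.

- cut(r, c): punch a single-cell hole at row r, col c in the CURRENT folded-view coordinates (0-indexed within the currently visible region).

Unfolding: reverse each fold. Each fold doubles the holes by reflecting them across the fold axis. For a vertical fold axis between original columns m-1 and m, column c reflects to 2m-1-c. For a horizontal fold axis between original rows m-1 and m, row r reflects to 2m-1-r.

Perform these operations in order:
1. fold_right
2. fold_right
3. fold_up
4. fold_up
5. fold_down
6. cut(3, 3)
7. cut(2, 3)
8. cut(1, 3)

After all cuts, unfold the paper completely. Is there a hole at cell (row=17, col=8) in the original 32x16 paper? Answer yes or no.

Op 1 fold_right: fold axis v@8; visible region now rows[0,32) x cols[8,16) = 32x8
Op 2 fold_right: fold axis v@12; visible region now rows[0,32) x cols[12,16) = 32x4
Op 3 fold_up: fold axis h@16; visible region now rows[0,16) x cols[12,16) = 16x4
Op 4 fold_up: fold axis h@8; visible region now rows[0,8) x cols[12,16) = 8x4
Op 5 fold_down: fold axis h@4; visible region now rows[4,8) x cols[12,16) = 4x4
Op 6 cut(3, 3): punch at orig (7,15); cuts so far [(7, 15)]; region rows[4,8) x cols[12,16) = 4x4
Op 7 cut(2, 3): punch at orig (6,15); cuts so far [(6, 15), (7, 15)]; region rows[4,8) x cols[12,16) = 4x4
Op 8 cut(1, 3): punch at orig (5,15); cuts so far [(5, 15), (6, 15), (7, 15)]; region rows[4,8) x cols[12,16) = 4x4
Unfold 1 (reflect across h@4): 6 holes -> [(0, 15), (1, 15), (2, 15), (5, 15), (6, 15), (7, 15)]
Unfold 2 (reflect across h@8): 12 holes -> [(0, 15), (1, 15), (2, 15), (5, 15), (6, 15), (7, 15), (8, 15), (9, 15), (10, 15), (13, 15), (14, 15), (15, 15)]
Unfold 3 (reflect across h@16): 24 holes -> [(0, 15), (1, 15), (2, 15), (5, 15), (6, 15), (7, 15), (8, 15), (9, 15), (10, 15), (13, 15), (14, 15), (15, 15), (16, 15), (17, 15), (18, 15), (21, 15), (22, 15), (23, 15), (24, 15), (25, 15), (26, 15), (29, 15), (30, 15), (31, 15)]
Unfold 4 (reflect across v@12): 48 holes -> [(0, 8), (0, 15), (1, 8), (1, 15), (2, 8), (2, 15), (5, 8), (5, 15), (6, 8), (6, 15), (7, 8), (7, 15), (8, 8), (8, 15), (9, 8), (9, 15), (10, 8), (10, 15), (13, 8), (13, 15), (14, 8), (14, 15), (15, 8), (15, 15), (16, 8), (16, 15), (17, 8), (17, 15), (18, 8), (18, 15), (21, 8), (21, 15), (22, 8), (22, 15), (23, 8), (23, 15), (24, 8), (24, 15), (25, 8), (25, 15), (26, 8), (26, 15), (29, 8), (29, 15), (30, 8), (30, 15), (31, 8), (31, 15)]
Unfold 5 (reflect across v@8): 96 holes -> [(0, 0), (0, 7), (0, 8), (0, 15), (1, 0), (1, 7), (1, 8), (1, 15), (2, 0), (2, 7), (2, 8), (2, 15), (5, 0), (5, 7), (5, 8), (5, 15), (6, 0), (6, 7), (6, 8), (6, 15), (7, 0), (7, 7), (7, 8), (7, 15), (8, 0), (8, 7), (8, 8), (8, 15), (9, 0), (9, 7), (9, 8), (9, 15), (10, 0), (10, 7), (10, 8), (10, 15), (13, 0), (13, 7), (13, 8), (13, 15), (14, 0), (14, 7), (14, 8), (14, 15), (15, 0), (15, 7), (15, 8), (15, 15), (16, 0), (16, 7), (16, 8), (16, 15), (17, 0), (17, 7), (17, 8), (17, 15), (18, 0), (18, 7), (18, 8), (18, 15), (21, 0), (21, 7), (21, 8), (21, 15), (22, 0), (22, 7), (22, 8), (22, 15), (23, 0), (23, 7), (23, 8), (23, 15), (24, 0), (24, 7), (24, 8), (24, 15), (25, 0), (25, 7), (25, 8), (25, 15), (26, 0), (26, 7), (26, 8), (26, 15), (29, 0), (29, 7), (29, 8), (29, 15), (30, 0), (30, 7), (30, 8), (30, 15), (31, 0), (31, 7), (31, 8), (31, 15)]
Holes: [(0, 0), (0, 7), (0, 8), (0, 15), (1, 0), (1, 7), (1, 8), (1, 15), (2, 0), (2, 7), (2, 8), (2, 15), (5, 0), (5, 7), (5, 8), (5, 15), (6, 0), (6, 7), (6, 8), (6, 15), (7, 0), (7, 7), (7, 8), (7, 15), (8, 0), (8, 7), (8, 8), (8, 15), (9, 0), (9, 7), (9, 8), (9, 15), (10, 0), (10, 7), (10, 8), (10, 15), (13, 0), (13, 7), (13, 8), (13, 15), (14, 0), (14, 7), (14, 8), (14, 15), (15, 0), (15, 7), (15, 8), (15, 15), (16, 0), (16, 7), (16, 8), (16, 15), (17, 0), (17, 7), (17, 8), (17, 15), (18, 0), (18, 7), (18, 8), (18, 15), (21, 0), (21, 7), (21, 8), (21, 15), (22, 0), (22, 7), (22, 8), (22, 15), (23, 0), (23, 7), (23, 8), (23, 15), (24, 0), (24, 7), (24, 8), (24, 15), (25, 0), (25, 7), (25, 8), (25, 15), (26, 0), (26, 7), (26, 8), (26, 15), (29, 0), (29, 7), (29, 8), (29, 15), (30, 0), (30, 7), (30, 8), (30, 15), (31, 0), (31, 7), (31, 8), (31, 15)]

Answer: yes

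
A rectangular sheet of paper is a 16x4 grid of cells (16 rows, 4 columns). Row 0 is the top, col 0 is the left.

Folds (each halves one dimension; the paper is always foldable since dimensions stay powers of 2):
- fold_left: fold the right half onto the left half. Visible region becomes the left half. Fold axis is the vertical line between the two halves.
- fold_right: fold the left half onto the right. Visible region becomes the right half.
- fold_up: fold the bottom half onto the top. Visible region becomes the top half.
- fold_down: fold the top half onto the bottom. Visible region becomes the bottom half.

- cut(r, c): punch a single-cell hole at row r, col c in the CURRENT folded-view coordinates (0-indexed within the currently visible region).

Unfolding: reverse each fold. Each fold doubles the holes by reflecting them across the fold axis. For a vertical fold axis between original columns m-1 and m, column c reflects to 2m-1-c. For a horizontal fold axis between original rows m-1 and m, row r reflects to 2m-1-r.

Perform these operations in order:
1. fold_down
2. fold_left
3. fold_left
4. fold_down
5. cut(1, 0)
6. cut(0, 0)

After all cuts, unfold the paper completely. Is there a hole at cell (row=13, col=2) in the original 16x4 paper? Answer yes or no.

Answer: yes

Derivation:
Op 1 fold_down: fold axis h@8; visible region now rows[8,16) x cols[0,4) = 8x4
Op 2 fold_left: fold axis v@2; visible region now rows[8,16) x cols[0,2) = 8x2
Op 3 fold_left: fold axis v@1; visible region now rows[8,16) x cols[0,1) = 8x1
Op 4 fold_down: fold axis h@12; visible region now rows[12,16) x cols[0,1) = 4x1
Op 5 cut(1, 0): punch at orig (13,0); cuts so far [(13, 0)]; region rows[12,16) x cols[0,1) = 4x1
Op 6 cut(0, 0): punch at orig (12,0); cuts so far [(12, 0), (13, 0)]; region rows[12,16) x cols[0,1) = 4x1
Unfold 1 (reflect across h@12): 4 holes -> [(10, 0), (11, 0), (12, 0), (13, 0)]
Unfold 2 (reflect across v@1): 8 holes -> [(10, 0), (10, 1), (11, 0), (11, 1), (12, 0), (12, 1), (13, 0), (13, 1)]
Unfold 3 (reflect across v@2): 16 holes -> [(10, 0), (10, 1), (10, 2), (10, 3), (11, 0), (11, 1), (11, 2), (11, 3), (12, 0), (12, 1), (12, 2), (12, 3), (13, 0), (13, 1), (13, 2), (13, 3)]
Unfold 4 (reflect across h@8): 32 holes -> [(2, 0), (2, 1), (2, 2), (2, 3), (3, 0), (3, 1), (3, 2), (3, 3), (4, 0), (4, 1), (4, 2), (4, 3), (5, 0), (5, 1), (5, 2), (5, 3), (10, 0), (10, 1), (10, 2), (10, 3), (11, 0), (11, 1), (11, 2), (11, 3), (12, 0), (12, 1), (12, 2), (12, 3), (13, 0), (13, 1), (13, 2), (13, 3)]
Holes: [(2, 0), (2, 1), (2, 2), (2, 3), (3, 0), (3, 1), (3, 2), (3, 3), (4, 0), (4, 1), (4, 2), (4, 3), (5, 0), (5, 1), (5, 2), (5, 3), (10, 0), (10, 1), (10, 2), (10, 3), (11, 0), (11, 1), (11, 2), (11, 3), (12, 0), (12, 1), (12, 2), (12, 3), (13, 0), (13, 1), (13, 2), (13, 3)]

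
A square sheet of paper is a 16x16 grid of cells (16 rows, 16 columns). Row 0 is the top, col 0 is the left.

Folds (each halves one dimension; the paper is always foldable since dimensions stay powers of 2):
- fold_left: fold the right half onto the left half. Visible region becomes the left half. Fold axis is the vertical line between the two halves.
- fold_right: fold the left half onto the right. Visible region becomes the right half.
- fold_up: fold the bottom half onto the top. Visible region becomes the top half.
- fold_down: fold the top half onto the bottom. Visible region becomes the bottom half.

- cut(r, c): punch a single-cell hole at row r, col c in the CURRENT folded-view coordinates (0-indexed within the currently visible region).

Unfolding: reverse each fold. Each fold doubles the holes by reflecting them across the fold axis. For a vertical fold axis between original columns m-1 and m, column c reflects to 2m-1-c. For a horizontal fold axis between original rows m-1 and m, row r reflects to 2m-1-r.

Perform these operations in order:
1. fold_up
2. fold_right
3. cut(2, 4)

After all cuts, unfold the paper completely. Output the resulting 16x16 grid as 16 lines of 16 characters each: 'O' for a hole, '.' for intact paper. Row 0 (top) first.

Op 1 fold_up: fold axis h@8; visible region now rows[0,8) x cols[0,16) = 8x16
Op 2 fold_right: fold axis v@8; visible region now rows[0,8) x cols[8,16) = 8x8
Op 3 cut(2, 4): punch at orig (2,12); cuts so far [(2, 12)]; region rows[0,8) x cols[8,16) = 8x8
Unfold 1 (reflect across v@8): 2 holes -> [(2, 3), (2, 12)]
Unfold 2 (reflect across h@8): 4 holes -> [(2, 3), (2, 12), (13, 3), (13, 12)]

Answer: ................
................
...O........O...
................
................
................
................
................
................
................
................
................
................
...O........O...
................
................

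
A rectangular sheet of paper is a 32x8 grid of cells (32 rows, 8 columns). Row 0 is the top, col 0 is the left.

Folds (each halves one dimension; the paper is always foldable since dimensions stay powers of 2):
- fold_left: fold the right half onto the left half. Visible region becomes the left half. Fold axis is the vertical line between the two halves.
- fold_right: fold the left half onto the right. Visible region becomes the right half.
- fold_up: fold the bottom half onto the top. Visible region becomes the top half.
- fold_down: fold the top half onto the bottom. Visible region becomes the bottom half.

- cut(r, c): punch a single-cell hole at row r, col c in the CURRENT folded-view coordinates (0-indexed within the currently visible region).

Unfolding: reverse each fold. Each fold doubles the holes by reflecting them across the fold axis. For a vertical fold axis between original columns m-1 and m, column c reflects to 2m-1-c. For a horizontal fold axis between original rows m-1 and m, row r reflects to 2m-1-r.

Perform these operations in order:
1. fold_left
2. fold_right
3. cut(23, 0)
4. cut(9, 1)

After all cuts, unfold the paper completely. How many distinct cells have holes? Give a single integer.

Op 1 fold_left: fold axis v@4; visible region now rows[0,32) x cols[0,4) = 32x4
Op 2 fold_right: fold axis v@2; visible region now rows[0,32) x cols[2,4) = 32x2
Op 3 cut(23, 0): punch at orig (23,2); cuts so far [(23, 2)]; region rows[0,32) x cols[2,4) = 32x2
Op 4 cut(9, 1): punch at orig (9,3); cuts so far [(9, 3), (23, 2)]; region rows[0,32) x cols[2,4) = 32x2
Unfold 1 (reflect across v@2): 4 holes -> [(9, 0), (9, 3), (23, 1), (23, 2)]
Unfold 2 (reflect across v@4): 8 holes -> [(9, 0), (9, 3), (9, 4), (9, 7), (23, 1), (23, 2), (23, 5), (23, 6)]

Answer: 8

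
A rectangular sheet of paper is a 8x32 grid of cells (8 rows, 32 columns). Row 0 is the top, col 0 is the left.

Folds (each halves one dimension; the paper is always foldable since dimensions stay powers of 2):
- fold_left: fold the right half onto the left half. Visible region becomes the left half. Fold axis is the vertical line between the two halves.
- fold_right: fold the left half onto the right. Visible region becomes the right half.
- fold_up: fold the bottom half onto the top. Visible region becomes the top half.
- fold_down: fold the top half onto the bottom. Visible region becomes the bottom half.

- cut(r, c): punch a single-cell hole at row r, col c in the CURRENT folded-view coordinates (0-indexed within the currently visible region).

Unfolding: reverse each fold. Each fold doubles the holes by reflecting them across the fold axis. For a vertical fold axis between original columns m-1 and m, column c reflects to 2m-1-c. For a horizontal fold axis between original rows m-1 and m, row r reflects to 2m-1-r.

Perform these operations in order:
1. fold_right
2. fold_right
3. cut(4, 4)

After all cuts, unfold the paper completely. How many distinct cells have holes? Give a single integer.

Answer: 4

Derivation:
Op 1 fold_right: fold axis v@16; visible region now rows[0,8) x cols[16,32) = 8x16
Op 2 fold_right: fold axis v@24; visible region now rows[0,8) x cols[24,32) = 8x8
Op 3 cut(4, 4): punch at orig (4,28); cuts so far [(4, 28)]; region rows[0,8) x cols[24,32) = 8x8
Unfold 1 (reflect across v@24): 2 holes -> [(4, 19), (4, 28)]
Unfold 2 (reflect across v@16): 4 holes -> [(4, 3), (4, 12), (4, 19), (4, 28)]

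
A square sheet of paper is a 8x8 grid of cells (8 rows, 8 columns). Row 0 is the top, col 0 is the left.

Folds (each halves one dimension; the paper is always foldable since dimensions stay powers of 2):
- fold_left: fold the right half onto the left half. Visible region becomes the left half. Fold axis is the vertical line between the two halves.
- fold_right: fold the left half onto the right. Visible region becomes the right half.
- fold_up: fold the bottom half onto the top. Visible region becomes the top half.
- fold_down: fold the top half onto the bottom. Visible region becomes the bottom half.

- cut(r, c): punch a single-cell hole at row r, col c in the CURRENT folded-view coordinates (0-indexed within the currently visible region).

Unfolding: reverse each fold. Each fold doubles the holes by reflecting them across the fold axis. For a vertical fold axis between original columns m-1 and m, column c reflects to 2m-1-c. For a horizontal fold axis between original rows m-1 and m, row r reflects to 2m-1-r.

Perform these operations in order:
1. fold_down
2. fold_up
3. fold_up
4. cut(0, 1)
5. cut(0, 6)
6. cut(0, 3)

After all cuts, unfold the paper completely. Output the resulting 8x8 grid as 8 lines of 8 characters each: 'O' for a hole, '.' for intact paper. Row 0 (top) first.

Op 1 fold_down: fold axis h@4; visible region now rows[4,8) x cols[0,8) = 4x8
Op 2 fold_up: fold axis h@6; visible region now rows[4,6) x cols[0,8) = 2x8
Op 3 fold_up: fold axis h@5; visible region now rows[4,5) x cols[0,8) = 1x8
Op 4 cut(0, 1): punch at orig (4,1); cuts so far [(4, 1)]; region rows[4,5) x cols[0,8) = 1x8
Op 5 cut(0, 6): punch at orig (4,6); cuts so far [(4, 1), (4, 6)]; region rows[4,5) x cols[0,8) = 1x8
Op 6 cut(0, 3): punch at orig (4,3); cuts so far [(4, 1), (4, 3), (4, 6)]; region rows[4,5) x cols[0,8) = 1x8
Unfold 1 (reflect across h@5): 6 holes -> [(4, 1), (4, 3), (4, 6), (5, 1), (5, 3), (5, 6)]
Unfold 2 (reflect across h@6): 12 holes -> [(4, 1), (4, 3), (4, 6), (5, 1), (5, 3), (5, 6), (6, 1), (6, 3), (6, 6), (7, 1), (7, 3), (7, 6)]
Unfold 3 (reflect across h@4): 24 holes -> [(0, 1), (0, 3), (0, 6), (1, 1), (1, 3), (1, 6), (2, 1), (2, 3), (2, 6), (3, 1), (3, 3), (3, 6), (4, 1), (4, 3), (4, 6), (5, 1), (5, 3), (5, 6), (6, 1), (6, 3), (6, 6), (7, 1), (7, 3), (7, 6)]

Answer: .O.O..O.
.O.O..O.
.O.O..O.
.O.O..O.
.O.O..O.
.O.O..O.
.O.O..O.
.O.O..O.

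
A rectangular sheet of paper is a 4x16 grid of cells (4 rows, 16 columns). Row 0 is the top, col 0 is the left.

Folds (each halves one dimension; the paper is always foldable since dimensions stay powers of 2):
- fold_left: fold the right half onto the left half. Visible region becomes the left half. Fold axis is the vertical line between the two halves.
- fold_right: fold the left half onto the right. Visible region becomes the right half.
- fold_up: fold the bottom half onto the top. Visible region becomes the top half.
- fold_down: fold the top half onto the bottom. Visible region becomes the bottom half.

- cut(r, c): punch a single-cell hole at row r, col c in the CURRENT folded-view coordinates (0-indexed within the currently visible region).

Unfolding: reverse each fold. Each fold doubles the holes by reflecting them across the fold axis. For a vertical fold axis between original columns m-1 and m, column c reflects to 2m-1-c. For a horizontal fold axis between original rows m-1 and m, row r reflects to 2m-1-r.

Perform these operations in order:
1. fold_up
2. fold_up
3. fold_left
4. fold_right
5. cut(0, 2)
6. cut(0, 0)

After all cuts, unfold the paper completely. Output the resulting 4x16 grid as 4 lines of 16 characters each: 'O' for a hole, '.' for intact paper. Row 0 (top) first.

Op 1 fold_up: fold axis h@2; visible region now rows[0,2) x cols[0,16) = 2x16
Op 2 fold_up: fold axis h@1; visible region now rows[0,1) x cols[0,16) = 1x16
Op 3 fold_left: fold axis v@8; visible region now rows[0,1) x cols[0,8) = 1x8
Op 4 fold_right: fold axis v@4; visible region now rows[0,1) x cols[4,8) = 1x4
Op 5 cut(0, 2): punch at orig (0,6); cuts so far [(0, 6)]; region rows[0,1) x cols[4,8) = 1x4
Op 6 cut(0, 0): punch at orig (0,4); cuts so far [(0, 4), (0, 6)]; region rows[0,1) x cols[4,8) = 1x4
Unfold 1 (reflect across v@4): 4 holes -> [(0, 1), (0, 3), (0, 4), (0, 6)]
Unfold 2 (reflect across v@8): 8 holes -> [(0, 1), (0, 3), (0, 4), (0, 6), (0, 9), (0, 11), (0, 12), (0, 14)]
Unfold 3 (reflect across h@1): 16 holes -> [(0, 1), (0, 3), (0, 4), (0, 6), (0, 9), (0, 11), (0, 12), (0, 14), (1, 1), (1, 3), (1, 4), (1, 6), (1, 9), (1, 11), (1, 12), (1, 14)]
Unfold 4 (reflect across h@2): 32 holes -> [(0, 1), (0, 3), (0, 4), (0, 6), (0, 9), (0, 11), (0, 12), (0, 14), (1, 1), (1, 3), (1, 4), (1, 6), (1, 9), (1, 11), (1, 12), (1, 14), (2, 1), (2, 3), (2, 4), (2, 6), (2, 9), (2, 11), (2, 12), (2, 14), (3, 1), (3, 3), (3, 4), (3, 6), (3, 9), (3, 11), (3, 12), (3, 14)]

Answer: .O.OO.O..O.OO.O.
.O.OO.O..O.OO.O.
.O.OO.O..O.OO.O.
.O.OO.O..O.OO.O.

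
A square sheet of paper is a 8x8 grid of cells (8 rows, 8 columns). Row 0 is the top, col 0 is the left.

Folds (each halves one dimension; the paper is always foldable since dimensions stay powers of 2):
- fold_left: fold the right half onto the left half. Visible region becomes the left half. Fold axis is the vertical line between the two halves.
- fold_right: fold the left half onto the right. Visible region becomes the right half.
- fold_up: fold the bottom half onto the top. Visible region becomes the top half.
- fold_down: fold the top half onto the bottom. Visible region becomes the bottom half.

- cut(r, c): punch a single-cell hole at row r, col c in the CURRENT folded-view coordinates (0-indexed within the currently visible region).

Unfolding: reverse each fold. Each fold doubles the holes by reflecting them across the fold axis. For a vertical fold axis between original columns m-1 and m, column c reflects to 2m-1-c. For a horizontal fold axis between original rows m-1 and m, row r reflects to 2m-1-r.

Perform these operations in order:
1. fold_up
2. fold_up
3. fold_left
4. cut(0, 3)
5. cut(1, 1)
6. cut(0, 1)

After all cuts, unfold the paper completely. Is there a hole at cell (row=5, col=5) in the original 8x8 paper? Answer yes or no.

Answer: no

Derivation:
Op 1 fold_up: fold axis h@4; visible region now rows[0,4) x cols[0,8) = 4x8
Op 2 fold_up: fold axis h@2; visible region now rows[0,2) x cols[0,8) = 2x8
Op 3 fold_left: fold axis v@4; visible region now rows[0,2) x cols[0,4) = 2x4
Op 4 cut(0, 3): punch at orig (0,3); cuts so far [(0, 3)]; region rows[0,2) x cols[0,4) = 2x4
Op 5 cut(1, 1): punch at orig (1,1); cuts so far [(0, 3), (1, 1)]; region rows[0,2) x cols[0,4) = 2x4
Op 6 cut(0, 1): punch at orig (0,1); cuts so far [(0, 1), (0, 3), (1, 1)]; region rows[0,2) x cols[0,4) = 2x4
Unfold 1 (reflect across v@4): 6 holes -> [(0, 1), (0, 3), (0, 4), (0, 6), (1, 1), (1, 6)]
Unfold 2 (reflect across h@2): 12 holes -> [(0, 1), (0, 3), (0, 4), (0, 6), (1, 1), (1, 6), (2, 1), (2, 6), (3, 1), (3, 3), (3, 4), (3, 6)]
Unfold 3 (reflect across h@4): 24 holes -> [(0, 1), (0, 3), (0, 4), (0, 6), (1, 1), (1, 6), (2, 1), (2, 6), (3, 1), (3, 3), (3, 4), (3, 6), (4, 1), (4, 3), (4, 4), (4, 6), (5, 1), (5, 6), (6, 1), (6, 6), (7, 1), (7, 3), (7, 4), (7, 6)]
Holes: [(0, 1), (0, 3), (0, 4), (0, 6), (1, 1), (1, 6), (2, 1), (2, 6), (3, 1), (3, 3), (3, 4), (3, 6), (4, 1), (4, 3), (4, 4), (4, 6), (5, 1), (5, 6), (6, 1), (6, 6), (7, 1), (7, 3), (7, 4), (7, 6)]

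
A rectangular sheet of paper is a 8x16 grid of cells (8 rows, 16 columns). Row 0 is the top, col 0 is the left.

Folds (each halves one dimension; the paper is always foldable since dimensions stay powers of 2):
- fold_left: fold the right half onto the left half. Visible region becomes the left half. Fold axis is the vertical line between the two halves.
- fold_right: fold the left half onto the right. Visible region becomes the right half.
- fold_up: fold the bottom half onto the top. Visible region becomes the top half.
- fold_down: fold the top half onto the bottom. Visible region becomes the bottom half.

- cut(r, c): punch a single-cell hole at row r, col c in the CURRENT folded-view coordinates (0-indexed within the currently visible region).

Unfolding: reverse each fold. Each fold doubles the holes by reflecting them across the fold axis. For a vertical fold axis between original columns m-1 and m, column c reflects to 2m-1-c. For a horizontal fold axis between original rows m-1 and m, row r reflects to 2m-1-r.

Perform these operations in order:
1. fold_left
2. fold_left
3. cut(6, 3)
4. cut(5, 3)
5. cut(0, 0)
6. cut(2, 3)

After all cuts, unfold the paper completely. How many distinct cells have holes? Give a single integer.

Answer: 16

Derivation:
Op 1 fold_left: fold axis v@8; visible region now rows[0,8) x cols[0,8) = 8x8
Op 2 fold_left: fold axis v@4; visible region now rows[0,8) x cols[0,4) = 8x4
Op 3 cut(6, 3): punch at orig (6,3); cuts so far [(6, 3)]; region rows[0,8) x cols[0,4) = 8x4
Op 4 cut(5, 3): punch at orig (5,3); cuts so far [(5, 3), (6, 3)]; region rows[0,8) x cols[0,4) = 8x4
Op 5 cut(0, 0): punch at orig (0,0); cuts so far [(0, 0), (5, 3), (6, 3)]; region rows[0,8) x cols[0,4) = 8x4
Op 6 cut(2, 3): punch at orig (2,3); cuts so far [(0, 0), (2, 3), (5, 3), (6, 3)]; region rows[0,8) x cols[0,4) = 8x4
Unfold 1 (reflect across v@4): 8 holes -> [(0, 0), (0, 7), (2, 3), (2, 4), (5, 3), (5, 4), (6, 3), (6, 4)]
Unfold 2 (reflect across v@8): 16 holes -> [(0, 0), (0, 7), (0, 8), (0, 15), (2, 3), (2, 4), (2, 11), (2, 12), (5, 3), (5, 4), (5, 11), (5, 12), (6, 3), (6, 4), (6, 11), (6, 12)]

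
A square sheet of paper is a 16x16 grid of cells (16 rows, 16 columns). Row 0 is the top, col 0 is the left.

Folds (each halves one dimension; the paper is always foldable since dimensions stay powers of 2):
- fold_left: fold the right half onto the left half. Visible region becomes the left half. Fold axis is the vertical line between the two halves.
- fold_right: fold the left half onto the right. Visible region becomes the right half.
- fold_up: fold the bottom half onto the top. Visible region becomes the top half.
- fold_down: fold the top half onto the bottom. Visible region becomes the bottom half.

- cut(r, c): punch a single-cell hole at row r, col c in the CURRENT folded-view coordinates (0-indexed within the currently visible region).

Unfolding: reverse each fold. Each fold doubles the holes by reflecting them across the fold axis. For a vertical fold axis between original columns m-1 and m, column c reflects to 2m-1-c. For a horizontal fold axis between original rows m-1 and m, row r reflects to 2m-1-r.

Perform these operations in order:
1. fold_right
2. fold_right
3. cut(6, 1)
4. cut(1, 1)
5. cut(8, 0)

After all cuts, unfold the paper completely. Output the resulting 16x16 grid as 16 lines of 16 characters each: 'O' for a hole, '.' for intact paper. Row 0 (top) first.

Answer: ................
..O..O....O..O..
................
................
................
................
..O..O....O..O..
................
...OO......OO...
................
................
................
................
................
................
................

Derivation:
Op 1 fold_right: fold axis v@8; visible region now rows[0,16) x cols[8,16) = 16x8
Op 2 fold_right: fold axis v@12; visible region now rows[0,16) x cols[12,16) = 16x4
Op 3 cut(6, 1): punch at orig (6,13); cuts so far [(6, 13)]; region rows[0,16) x cols[12,16) = 16x4
Op 4 cut(1, 1): punch at orig (1,13); cuts so far [(1, 13), (6, 13)]; region rows[0,16) x cols[12,16) = 16x4
Op 5 cut(8, 0): punch at orig (8,12); cuts so far [(1, 13), (6, 13), (8, 12)]; region rows[0,16) x cols[12,16) = 16x4
Unfold 1 (reflect across v@12): 6 holes -> [(1, 10), (1, 13), (6, 10), (6, 13), (8, 11), (8, 12)]
Unfold 2 (reflect across v@8): 12 holes -> [(1, 2), (1, 5), (1, 10), (1, 13), (6, 2), (6, 5), (6, 10), (6, 13), (8, 3), (8, 4), (8, 11), (8, 12)]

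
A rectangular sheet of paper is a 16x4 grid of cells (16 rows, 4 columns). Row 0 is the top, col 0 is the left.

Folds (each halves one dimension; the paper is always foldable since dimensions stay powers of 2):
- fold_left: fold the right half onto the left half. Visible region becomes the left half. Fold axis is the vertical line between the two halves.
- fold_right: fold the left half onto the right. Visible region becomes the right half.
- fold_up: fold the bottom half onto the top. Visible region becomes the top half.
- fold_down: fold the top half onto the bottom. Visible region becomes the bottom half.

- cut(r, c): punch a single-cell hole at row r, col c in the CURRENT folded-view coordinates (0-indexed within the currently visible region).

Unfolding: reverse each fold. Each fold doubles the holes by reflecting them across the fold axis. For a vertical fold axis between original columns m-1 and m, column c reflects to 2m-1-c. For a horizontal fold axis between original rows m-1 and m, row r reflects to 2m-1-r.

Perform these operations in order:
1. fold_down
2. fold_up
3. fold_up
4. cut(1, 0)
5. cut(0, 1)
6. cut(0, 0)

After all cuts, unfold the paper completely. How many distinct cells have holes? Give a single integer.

Answer: 24

Derivation:
Op 1 fold_down: fold axis h@8; visible region now rows[8,16) x cols[0,4) = 8x4
Op 2 fold_up: fold axis h@12; visible region now rows[8,12) x cols[0,4) = 4x4
Op 3 fold_up: fold axis h@10; visible region now rows[8,10) x cols[0,4) = 2x4
Op 4 cut(1, 0): punch at orig (9,0); cuts so far [(9, 0)]; region rows[8,10) x cols[0,4) = 2x4
Op 5 cut(0, 1): punch at orig (8,1); cuts so far [(8, 1), (9, 0)]; region rows[8,10) x cols[0,4) = 2x4
Op 6 cut(0, 0): punch at orig (8,0); cuts so far [(8, 0), (8, 1), (9, 0)]; region rows[8,10) x cols[0,4) = 2x4
Unfold 1 (reflect across h@10): 6 holes -> [(8, 0), (8, 1), (9, 0), (10, 0), (11, 0), (11, 1)]
Unfold 2 (reflect across h@12): 12 holes -> [(8, 0), (8, 1), (9, 0), (10, 0), (11, 0), (11, 1), (12, 0), (12, 1), (13, 0), (14, 0), (15, 0), (15, 1)]
Unfold 3 (reflect across h@8): 24 holes -> [(0, 0), (0, 1), (1, 0), (2, 0), (3, 0), (3, 1), (4, 0), (4, 1), (5, 0), (6, 0), (7, 0), (7, 1), (8, 0), (8, 1), (9, 0), (10, 0), (11, 0), (11, 1), (12, 0), (12, 1), (13, 0), (14, 0), (15, 0), (15, 1)]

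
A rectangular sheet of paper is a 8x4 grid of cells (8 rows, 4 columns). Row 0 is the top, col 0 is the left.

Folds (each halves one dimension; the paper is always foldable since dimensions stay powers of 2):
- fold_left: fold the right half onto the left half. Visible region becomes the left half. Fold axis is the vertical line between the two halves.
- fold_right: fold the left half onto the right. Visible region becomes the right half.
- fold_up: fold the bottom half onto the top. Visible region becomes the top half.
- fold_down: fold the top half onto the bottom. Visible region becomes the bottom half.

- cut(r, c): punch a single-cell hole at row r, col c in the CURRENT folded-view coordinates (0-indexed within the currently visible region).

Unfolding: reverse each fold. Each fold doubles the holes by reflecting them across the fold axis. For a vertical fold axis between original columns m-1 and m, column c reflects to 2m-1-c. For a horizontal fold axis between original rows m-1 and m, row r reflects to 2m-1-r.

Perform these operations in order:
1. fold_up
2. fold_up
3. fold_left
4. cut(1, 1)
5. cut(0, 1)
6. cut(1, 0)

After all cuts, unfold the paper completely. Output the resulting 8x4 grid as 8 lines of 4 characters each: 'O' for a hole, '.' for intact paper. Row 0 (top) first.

Op 1 fold_up: fold axis h@4; visible region now rows[0,4) x cols[0,4) = 4x4
Op 2 fold_up: fold axis h@2; visible region now rows[0,2) x cols[0,4) = 2x4
Op 3 fold_left: fold axis v@2; visible region now rows[0,2) x cols[0,2) = 2x2
Op 4 cut(1, 1): punch at orig (1,1); cuts so far [(1, 1)]; region rows[0,2) x cols[0,2) = 2x2
Op 5 cut(0, 1): punch at orig (0,1); cuts so far [(0, 1), (1, 1)]; region rows[0,2) x cols[0,2) = 2x2
Op 6 cut(1, 0): punch at orig (1,0); cuts so far [(0, 1), (1, 0), (1, 1)]; region rows[0,2) x cols[0,2) = 2x2
Unfold 1 (reflect across v@2): 6 holes -> [(0, 1), (0, 2), (1, 0), (1, 1), (1, 2), (1, 3)]
Unfold 2 (reflect across h@2): 12 holes -> [(0, 1), (0, 2), (1, 0), (1, 1), (1, 2), (1, 3), (2, 0), (2, 1), (2, 2), (2, 3), (3, 1), (3, 2)]
Unfold 3 (reflect across h@4): 24 holes -> [(0, 1), (0, 2), (1, 0), (1, 1), (1, 2), (1, 3), (2, 0), (2, 1), (2, 2), (2, 3), (3, 1), (3, 2), (4, 1), (4, 2), (5, 0), (5, 1), (5, 2), (5, 3), (6, 0), (6, 1), (6, 2), (6, 3), (7, 1), (7, 2)]

Answer: .OO.
OOOO
OOOO
.OO.
.OO.
OOOO
OOOO
.OO.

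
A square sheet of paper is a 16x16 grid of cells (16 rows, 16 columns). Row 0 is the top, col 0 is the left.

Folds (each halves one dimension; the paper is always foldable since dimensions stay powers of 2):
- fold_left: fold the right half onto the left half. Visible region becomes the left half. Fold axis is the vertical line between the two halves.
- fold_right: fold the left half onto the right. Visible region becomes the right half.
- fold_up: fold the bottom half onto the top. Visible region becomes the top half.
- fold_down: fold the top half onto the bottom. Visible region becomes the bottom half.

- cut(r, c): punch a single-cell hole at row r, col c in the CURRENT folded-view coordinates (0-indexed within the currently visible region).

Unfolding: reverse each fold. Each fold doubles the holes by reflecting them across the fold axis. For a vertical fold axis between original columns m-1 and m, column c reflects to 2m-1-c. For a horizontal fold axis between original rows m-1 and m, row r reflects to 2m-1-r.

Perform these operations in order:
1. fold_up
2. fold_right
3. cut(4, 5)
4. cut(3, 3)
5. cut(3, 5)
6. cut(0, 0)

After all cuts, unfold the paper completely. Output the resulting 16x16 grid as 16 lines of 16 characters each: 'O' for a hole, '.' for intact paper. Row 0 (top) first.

Op 1 fold_up: fold axis h@8; visible region now rows[0,8) x cols[0,16) = 8x16
Op 2 fold_right: fold axis v@8; visible region now rows[0,8) x cols[8,16) = 8x8
Op 3 cut(4, 5): punch at orig (4,13); cuts so far [(4, 13)]; region rows[0,8) x cols[8,16) = 8x8
Op 4 cut(3, 3): punch at orig (3,11); cuts so far [(3, 11), (4, 13)]; region rows[0,8) x cols[8,16) = 8x8
Op 5 cut(3, 5): punch at orig (3,13); cuts so far [(3, 11), (3, 13), (4, 13)]; region rows[0,8) x cols[8,16) = 8x8
Op 6 cut(0, 0): punch at orig (0,8); cuts so far [(0, 8), (3, 11), (3, 13), (4, 13)]; region rows[0,8) x cols[8,16) = 8x8
Unfold 1 (reflect across v@8): 8 holes -> [(0, 7), (0, 8), (3, 2), (3, 4), (3, 11), (3, 13), (4, 2), (4, 13)]
Unfold 2 (reflect across h@8): 16 holes -> [(0, 7), (0, 8), (3, 2), (3, 4), (3, 11), (3, 13), (4, 2), (4, 13), (11, 2), (11, 13), (12, 2), (12, 4), (12, 11), (12, 13), (15, 7), (15, 8)]

Answer: .......OO.......
................
................
..O.O......O.O..
..O..........O..
................
................
................
................
................
................
..O..........O..
..O.O......O.O..
................
................
.......OO.......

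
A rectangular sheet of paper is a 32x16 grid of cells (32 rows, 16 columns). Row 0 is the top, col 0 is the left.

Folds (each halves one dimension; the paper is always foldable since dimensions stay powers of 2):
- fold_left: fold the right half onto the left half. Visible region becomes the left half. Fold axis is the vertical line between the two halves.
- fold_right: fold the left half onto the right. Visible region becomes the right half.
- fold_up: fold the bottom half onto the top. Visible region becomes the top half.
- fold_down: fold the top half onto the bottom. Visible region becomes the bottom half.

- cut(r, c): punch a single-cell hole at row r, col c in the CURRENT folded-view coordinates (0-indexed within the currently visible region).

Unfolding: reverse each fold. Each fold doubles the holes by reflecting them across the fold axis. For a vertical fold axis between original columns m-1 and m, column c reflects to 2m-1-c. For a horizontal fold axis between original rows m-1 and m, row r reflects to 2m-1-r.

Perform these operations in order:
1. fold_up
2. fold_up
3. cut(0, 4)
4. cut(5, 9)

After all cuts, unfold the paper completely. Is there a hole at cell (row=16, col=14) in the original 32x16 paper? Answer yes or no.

Answer: no

Derivation:
Op 1 fold_up: fold axis h@16; visible region now rows[0,16) x cols[0,16) = 16x16
Op 2 fold_up: fold axis h@8; visible region now rows[0,8) x cols[0,16) = 8x16
Op 3 cut(0, 4): punch at orig (0,4); cuts so far [(0, 4)]; region rows[0,8) x cols[0,16) = 8x16
Op 4 cut(5, 9): punch at orig (5,9); cuts so far [(0, 4), (5, 9)]; region rows[0,8) x cols[0,16) = 8x16
Unfold 1 (reflect across h@8): 4 holes -> [(0, 4), (5, 9), (10, 9), (15, 4)]
Unfold 2 (reflect across h@16): 8 holes -> [(0, 4), (5, 9), (10, 9), (15, 4), (16, 4), (21, 9), (26, 9), (31, 4)]
Holes: [(0, 4), (5, 9), (10, 9), (15, 4), (16, 4), (21, 9), (26, 9), (31, 4)]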